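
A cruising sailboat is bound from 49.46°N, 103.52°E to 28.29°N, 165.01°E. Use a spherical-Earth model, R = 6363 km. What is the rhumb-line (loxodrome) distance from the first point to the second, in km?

Rhumb course C = atan2(Δλ, Δψ) with Δψ = ln[tan(π/4+φ₂/2)/tan(π/4+φ₁/2)] = -0.4810, Δλ = +1.0732 → C = 114.14°
d = R·|Δφ| / |cos C| = 6363·0.36949 / 0.40897 = 5749 km

5749 km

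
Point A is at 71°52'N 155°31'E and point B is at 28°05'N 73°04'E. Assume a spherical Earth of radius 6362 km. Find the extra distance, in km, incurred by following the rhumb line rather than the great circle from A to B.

397 km

Great circle: cos σ = sin φ₁ sin φ₂ + cos φ₁ cos φ₂ cos Δλ,  σ = 1.0662 rad → d_gc = 6783.1696 km
Rhumb line: Δψ = -1.3242, q = Δφ/Δψ = 0.5771, d_rh = R√(Δφ²+q²Δλ²) = 7179.6700 km
Excess = 7179.6700 − 6783.1696 = 396.5004 ≈ 397 km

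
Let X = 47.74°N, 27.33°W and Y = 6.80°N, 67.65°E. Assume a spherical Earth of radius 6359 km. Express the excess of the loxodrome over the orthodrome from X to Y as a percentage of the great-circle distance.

3.4%

Great circle: σ = 1.5411 rad → d_gc = Rσ = 9800.0 km
Rhumb: Δφ = -0.7145, Δλ = +1.6577, Δψ = -0.8317, q = Δφ/Δψ = 0.8591 → d_rh = R√(Δφ²+q²Δλ²) = 10132.0 km
Excess = (10132.0 − 9800.0) / 9800.0 = 332.0 / 9800.0 = 3.39% ≈ 3.4%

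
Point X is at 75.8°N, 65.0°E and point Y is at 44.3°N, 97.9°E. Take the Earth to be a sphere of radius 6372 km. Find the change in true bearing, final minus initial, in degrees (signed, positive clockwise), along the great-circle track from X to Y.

At departure: θ₁ = atan2(sin Δλ cos φ₂, cos φ₁ sin φ₂ − sin φ₁ cos φ₂ cos Δλ) = 136.61°
At arrival: θ₂ = atan2(sin Δλ cos φ₁, −cos φ₂ sin φ₁ + sin φ₂ cos φ₁ cos Δλ) = 166.38°
Δθ = θ₂ − θ₁ = +29.8°

+29.8°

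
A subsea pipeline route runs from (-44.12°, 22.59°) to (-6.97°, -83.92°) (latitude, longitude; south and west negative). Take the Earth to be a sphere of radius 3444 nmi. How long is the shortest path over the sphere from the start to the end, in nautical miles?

5817 nmi

cos σ = sin φ₁ sin φ₂ + cos φ₁ cos φ₂ cos Δλ
      = sin(-44.12°)sin(-6.97°) + cos(-44.12°)cos(-6.97°)cos(-106.51°) = -0.1180
σ = 96.778° → d = Rσ = 3444·1.68910 = 5817 nmi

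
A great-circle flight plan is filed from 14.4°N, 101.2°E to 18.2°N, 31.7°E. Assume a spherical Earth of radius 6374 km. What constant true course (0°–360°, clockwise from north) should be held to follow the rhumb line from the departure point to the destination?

Δψ = ln[tan(π/4+φ₂/2)/tan(π/4+φ₁/2)] = +0.0691
Δλ = -1.2130 rad (taken the short way round)
course = atan2(Δλ, Δψ) = 273.26°

273.3°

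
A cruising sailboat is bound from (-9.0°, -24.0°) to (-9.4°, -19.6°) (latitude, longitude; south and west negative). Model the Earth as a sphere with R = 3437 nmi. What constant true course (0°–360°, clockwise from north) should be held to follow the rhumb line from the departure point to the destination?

Δψ = ln[tan(π/4+φ₂/2)/tan(π/4+φ₁/2)] = -0.0071
Δλ = +0.0768 rad (taken the short way round)
course = atan2(Δλ, Δψ) = 95.26°

95.3°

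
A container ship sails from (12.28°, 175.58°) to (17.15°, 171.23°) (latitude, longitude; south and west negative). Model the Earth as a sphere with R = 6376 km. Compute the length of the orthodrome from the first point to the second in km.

716 km

cos σ = sin φ₁ sin φ₂ + cos φ₁ cos φ₂ cos Δλ
      = sin(12.28°)sin(17.15°) + cos(12.28°)cos(17.15°)cos(-4.35°) = 0.9937
σ = 6.435° → d = Rσ = 6376·0.11231 = 716 km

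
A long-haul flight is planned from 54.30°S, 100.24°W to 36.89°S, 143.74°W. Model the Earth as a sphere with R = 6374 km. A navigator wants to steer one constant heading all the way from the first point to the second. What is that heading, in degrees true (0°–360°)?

Meridional parts: M(φ₁)=-1.1331, M(φ₂)=-0.6936 → ΔM = +0.4395;  Δλ = -0.7592 rad
tan C = Δλ / ΔM = -1.7273 → C = 300.07°

300.1°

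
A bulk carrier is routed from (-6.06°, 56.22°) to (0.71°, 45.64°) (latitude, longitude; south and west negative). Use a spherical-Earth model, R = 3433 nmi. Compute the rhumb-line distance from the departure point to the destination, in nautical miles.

Rhumb course C = atan2(Δλ, Δψ) with Δψ = ln[tan(π/4+φ₂/2)/tan(π/4+φ₁/2)] = +0.1184, Δλ = -0.1847 → C = 302.66°
d = R·|Δφ| / |cos C| = 3433·0.11816 / 0.53963 = 752 nmi

752 nmi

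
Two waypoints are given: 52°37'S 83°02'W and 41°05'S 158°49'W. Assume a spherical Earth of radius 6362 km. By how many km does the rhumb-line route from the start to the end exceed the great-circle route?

Great circle: cos σ = sin φ₁ sin φ₂ + cos φ₁ cos φ₂ cos Δλ,  σ = 0.8834 rad → d_gc = 5619.9 km
Rhumb line: Δψ = +0.2960, q = Δφ/Δψ = 0.6801, d_rh = R√(Δφ²+q²Δλ²) = 5864.5 km
Excess = 5864.5 − 5619.9 = 244.6 ≈ 245 km

245 km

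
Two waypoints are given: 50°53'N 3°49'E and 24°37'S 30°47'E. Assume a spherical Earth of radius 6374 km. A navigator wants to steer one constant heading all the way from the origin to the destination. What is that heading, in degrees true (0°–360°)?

Meridional parts: M(φ₁)=+1.0349, M(φ₂)=-0.4435 → ΔM = -1.4784;  Δλ = +0.4707 rad
tan C = Δλ / ΔM = -0.3184 → C = 162.34°

162.3°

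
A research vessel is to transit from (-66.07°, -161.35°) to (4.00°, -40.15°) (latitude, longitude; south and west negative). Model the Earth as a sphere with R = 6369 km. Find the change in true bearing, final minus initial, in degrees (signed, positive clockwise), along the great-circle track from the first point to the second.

At departure: θ₁ = atan2(sin Δλ cos φ₂, cos φ₁ sin φ₂ − sin φ₁ cos φ₂ cos Δλ) = 117.49°
At arrival: θ₂ = atan2(sin Δλ cos φ₁, −cos φ₂ sin φ₁ + sin φ₂ cos φ₁ cos Δλ) = 21.14°
Δθ = θ₂ − θ₁ = -96.3°

-96.3°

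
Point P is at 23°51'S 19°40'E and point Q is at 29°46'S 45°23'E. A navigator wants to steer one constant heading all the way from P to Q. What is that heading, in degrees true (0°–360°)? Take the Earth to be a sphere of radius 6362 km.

Meridional parts: M(φ₁)=-0.4288, M(φ₂)=-0.5446 → ΔM = -0.1158;  Δλ = +0.4488 rad
tan C = Δλ / ΔM = -3.8767 → C = 104.46°

104.5°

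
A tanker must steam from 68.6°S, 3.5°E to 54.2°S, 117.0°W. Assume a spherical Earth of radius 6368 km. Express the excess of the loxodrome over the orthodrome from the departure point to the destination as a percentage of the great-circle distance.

17.3%

Great circle: σ = 0.8674 rad → d_gc = Rσ = 5523.6 km
Rhumb: Δφ = +0.2513, Δλ = -2.1031, Δψ = +0.5361, q = Δφ/Δψ = 0.4688 → d_rh = R√(Δφ²+q²Δλ²) = 6479.0 km
Excess = (6479.0 − 5523.6) / 5523.6 = 955.4 / 5523.6 = 17.30% ≈ 17.3%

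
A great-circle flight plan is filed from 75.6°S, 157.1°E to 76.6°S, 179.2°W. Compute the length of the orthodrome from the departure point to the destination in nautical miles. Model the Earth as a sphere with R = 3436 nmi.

cos σ = sin φ₁ sin φ₂ + cos φ₁ cos φ₂ cos Δλ
      = sin(-75.60°)sin(-76.60°) + cos(-75.60°)cos(-76.60°)cos(23.70°) = 0.9950
σ = 5.739° → d = Rσ = 3436·0.10017 = 344 nmi

344 nmi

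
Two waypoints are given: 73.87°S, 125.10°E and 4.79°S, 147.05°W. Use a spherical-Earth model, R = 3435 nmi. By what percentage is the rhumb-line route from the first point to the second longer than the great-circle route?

5.3%

Great circle: σ = 1.4801 rad → d_gc = Rσ = 5084.0 nmi
Rhumb: Δφ = +1.2057, Δλ = +1.5333, Δψ = +1.8704, q = Δφ/Δψ = 0.6446 → d_rh = R√(Δφ²+q²Δλ²) = 5355.2 nmi
Excess = (5355.2 − 5084.0) / 5084.0 = 271.2 / 5084.0 = 5.33% ≈ 5.3%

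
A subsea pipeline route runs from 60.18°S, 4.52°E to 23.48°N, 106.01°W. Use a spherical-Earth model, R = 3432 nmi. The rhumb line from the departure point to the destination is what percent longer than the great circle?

3.6%

Great circle: σ = 2.1009 rad → d_gc = Rσ = 7210.3 nmi
Rhumb: Δφ = +1.4601, Δλ = -1.9291, Δψ = +1.7450, q = Δφ/Δψ = 0.8367 → d_rh = R√(Δφ²+q²Δλ²) = 7470.1 nmi
Excess = (7470.1 − 7210.3) / 7210.3 = 259.8 / 7210.3 = 3.60% ≈ 3.6%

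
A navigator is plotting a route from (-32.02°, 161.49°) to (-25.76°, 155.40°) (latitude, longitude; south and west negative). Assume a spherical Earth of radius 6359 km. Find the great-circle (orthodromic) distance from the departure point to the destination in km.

cos σ = sin φ₁ sin φ₂ + cos φ₁ cos φ₂ cos Δλ
      = sin(-32.02°)sin(-25.76°) + cos(-32.02°)cos(-25.76°)cos(-6.09°) = 0.9897
σ = 8.219° → d = Rσ = 6359·0.14346 = 912 km

912 km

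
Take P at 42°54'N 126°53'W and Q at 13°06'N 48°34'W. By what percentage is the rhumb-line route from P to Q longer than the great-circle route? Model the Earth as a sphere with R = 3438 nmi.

2.1%

Great circle: σ = 1.2674 rad → d_gc = Rσ = 4357.3 nmi
Rhumb: Δφ = -0.5201, Δλ = +1.3669, Δψ = -0.5998, q = Δφ/Δψ = 0.8671 → d_rh = R√(Δφ²+q²Δλ²) = 4450.0 nmi
Excess = (4450.0 − 4357.3) / 4357.3 = 92.7 / 4357.3 = 2.13% ≈ 2.1%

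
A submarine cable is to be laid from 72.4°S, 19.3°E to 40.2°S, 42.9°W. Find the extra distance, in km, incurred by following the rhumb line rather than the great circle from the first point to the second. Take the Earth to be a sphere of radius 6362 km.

Great circle: cos σ = sin φ₁ sin φ₂ + cos φ₁ cos φ₂ cos Δλ,  σ = 0.7627 rad → d_gc = 4852.5 km
Rhumb line: Δψ = +1.0981, q = Δφ/Δψ = 0.5118, d_rh = R√(Δφ²+q²Δλ²) = 5027.7 km
Excess = 5027.7 − 4852.5 = 175.2 ≈ 175 km

175 km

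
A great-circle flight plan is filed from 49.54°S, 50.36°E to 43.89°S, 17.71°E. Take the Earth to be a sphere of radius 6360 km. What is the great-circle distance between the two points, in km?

Haversine: a = sin²(Δφ/2)+cos φ₁ cos φ₂ sin²(Δλ/2) = 0.03938;  σ = 2·atan2(√a,√(1−a))
σ = 22.891° → d = Rσ = 6360·0.39953 = 2541 km

2541 km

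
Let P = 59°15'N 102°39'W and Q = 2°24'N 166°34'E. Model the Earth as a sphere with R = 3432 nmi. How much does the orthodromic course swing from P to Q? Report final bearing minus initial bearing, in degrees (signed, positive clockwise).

-61.1°

At departure: θ₁ = atan2(sin Δλ cos φ₂, cos φ₁ sin φ₂ − sin φ₁ cos φ₂ cos Δλ) = 271.90°
At arrival: θ₂ = atan2(sin Δλ cos φ₁, −cos φ₂ sin φ₁ + sin φ₂ cos φ₁ cos Δλ) = 210.76°
Δθ = θ₂ − θ₁ = -61.1°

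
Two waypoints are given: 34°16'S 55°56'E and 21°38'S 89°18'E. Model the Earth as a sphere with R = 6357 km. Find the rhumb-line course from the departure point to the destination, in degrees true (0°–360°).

66.7°

Meridional parts: M(φ₁)=-0.6373, M(φ₂)=-0.3869 → ΔM = +0.2504;  Δλ = +0.5824 rad
tan C = Δλ / ΔM = +2.3257 → C = 66.73°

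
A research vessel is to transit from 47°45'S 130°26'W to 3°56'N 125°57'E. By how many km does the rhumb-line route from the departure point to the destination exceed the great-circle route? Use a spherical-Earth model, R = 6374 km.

Great circle: cos σ = sin φ₁ sin φ₂ + cos φ₁ cos φ₂ cos Δλ,  σ = 1.7810 rad → d_gc = 11352.3 km
Rhumb line: Δψ = +1.0197, q = Δφ/Δψ = 0.8846, d_rh = R√(Δφ²+q²Δλ²) = 11706.6 km
Excess = 11706.6 − 11352.3 = 354.3 ≈ 354 km

354 km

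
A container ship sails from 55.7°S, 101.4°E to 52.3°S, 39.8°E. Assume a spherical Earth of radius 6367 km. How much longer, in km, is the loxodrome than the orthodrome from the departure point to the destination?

131 km

Great circle: cos σ = sin φ₁ sin φ₂ + cos φ₁ cos φ₂ cos Δλ,  σ = 0.6137 rad → d_gc = 3907.3 km
Rhumb line: Δψ = +0.1010, q = Δφ/Δψ = 0.5874, d_rh = R√(Δφ²+q²Δλ²) = 4038.5 km
Excess = 4038.5 − 3907.3 = 131.2 ≈ 131 km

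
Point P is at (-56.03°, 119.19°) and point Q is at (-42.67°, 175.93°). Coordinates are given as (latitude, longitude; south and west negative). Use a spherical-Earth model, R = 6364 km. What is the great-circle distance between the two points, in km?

4227 km

cos σ = sin φ₁ sin φ₂ + cos φ₁ cos φ₂ cos Δλ
      = sin(-56.03°)sin(-42.67°) + cos(-56.03°)cos(-42.67°)cos(56.74°) = 0.7874
σ = 38.055° → d = Rσ = 6364·0.66419 = 4227 km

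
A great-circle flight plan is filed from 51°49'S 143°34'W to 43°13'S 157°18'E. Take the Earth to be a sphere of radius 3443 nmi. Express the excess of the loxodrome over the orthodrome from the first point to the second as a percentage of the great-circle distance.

2.6%

Great circle: σ = 0.6929 rad → d_gc = Rσ = 2385.8 nmi
Rhumb: Δφ = +0.1501, Δλ = -1.0321, Δψ = +0.2230, q = Δφ/Δψ = 0.6732 → d_rh = R√(Δφ²+q²Δλ²) = 2447.4 nmi
Excess = (2447.4 − 2385.8) / 2385.8 = 61.6 / 2385.8 = 2.58% ≈ 2.6%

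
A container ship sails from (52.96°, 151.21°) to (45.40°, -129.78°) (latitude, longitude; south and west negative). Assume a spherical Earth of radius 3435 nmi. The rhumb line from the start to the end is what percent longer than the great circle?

5.1%

Great circle: σ = 0.8646 rad → d_gc = Rσ = 2969.7 nmi
Rhumb: Δφ = -0.1319, Δλ = +1.3790, Δψ = -0.2024, q = Δφ/Δψ = 0.6519 → d_rh = R√(Δφ²+q²Δλ²) = 3121.2 nmi
Excess = (3121.2 − 2969.7) / 2969.7 = 151.5 / 2969.7 = 5.10% ≈ 5.1%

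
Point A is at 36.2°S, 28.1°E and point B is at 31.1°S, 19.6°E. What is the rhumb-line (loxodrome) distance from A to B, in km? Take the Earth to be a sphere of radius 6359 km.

Δψ = ln[tan(π/4+φ₂/2)/tan(π/4+φ₁/2)] = +0.1070;  Δφ = +0.0890 rad,  Δλ = -0.1484 rad
q = Δφ/Δψ = 0.8319
d = R·√(Δφ² + q²Δλ²) = 6359·0.15217 = 968 km

968 km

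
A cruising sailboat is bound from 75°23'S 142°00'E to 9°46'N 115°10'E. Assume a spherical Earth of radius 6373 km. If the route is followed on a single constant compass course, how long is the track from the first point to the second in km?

9679 km

Rhumb course C = atan2(Δλ, Δψ) with Δψ = ln[tan(π/4+φ₂/2)/tan(π/4+φ₁/2)] = +2.2251, Δλ = -0.4683 → C = 348.11°
d = R·|Δφ| / |cos C| = 6373·1.48615 / 0.97856 = 9679 km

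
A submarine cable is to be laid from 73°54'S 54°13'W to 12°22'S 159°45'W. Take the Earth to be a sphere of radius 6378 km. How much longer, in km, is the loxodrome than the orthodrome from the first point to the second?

Great circle: cos σ = sin φ₁ sin φ₂ + cos φ₁ cos φ₂ cos Δλ,  σ = 1.4372 rad → d_gc = 9166.3 km
Rhumb line: Δψ = +1.7384, q = Δφ/Δψ = 0.6178, d_rh = R√(Δφ²+q²Δλ²) = 9979.5 km
Excess = 9979.5 − 9166.3 = 813.2 ≈ 813 km

813 km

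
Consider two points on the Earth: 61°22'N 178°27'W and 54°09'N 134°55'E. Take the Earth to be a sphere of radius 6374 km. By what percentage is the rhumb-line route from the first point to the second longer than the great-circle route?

2.0%

Great circle: σ = 0.4414 rad → d_gc = Rσ = 2813.7 km
Rhumb: Δφ = -0.1260, Δλ = -0.8139, Δψ = -0.2370, q = Δφ/Δψ = 0.5314 → d_rh = R√(Δφ²+q²Δλ²) = 2871.1 km
Excess = (2871.1 − 2813.7) / 2813.7 = 57.4 / 2813.7 = 2.04% ≈ 2.0%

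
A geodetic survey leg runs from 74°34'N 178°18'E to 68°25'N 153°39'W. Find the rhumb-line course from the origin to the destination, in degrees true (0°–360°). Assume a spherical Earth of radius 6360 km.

Δψ = ln[tan(π/4+φ₂/2)/tan(π/4+φ₁/2)] = -0.3412
Δλ = +0.4896 rad (taken the short way round)
course = atan2(Δλ, Δψ) = 124.88°

124.9°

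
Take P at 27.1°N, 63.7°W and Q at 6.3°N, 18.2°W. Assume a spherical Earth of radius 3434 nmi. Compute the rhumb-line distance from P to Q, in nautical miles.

2879 nmi

Rhumb course C = atan2(Δλ, Δψ) with Δψ = ln[tan(π/4+φ₂/2)/tan(π/4+φ₁/2)] = -0.3815, Δλ = +0.7941 → C = 115.66°
d = R·|Δφ| / |cos C| = 3434·0.36303 / 0.43302 = 2879 nmi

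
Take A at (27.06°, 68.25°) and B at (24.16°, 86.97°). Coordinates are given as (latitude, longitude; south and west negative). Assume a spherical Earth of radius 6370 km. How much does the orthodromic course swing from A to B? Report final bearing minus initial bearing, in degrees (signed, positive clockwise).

Initial bearing θ₁ = atan2(sin Δλ cos φ₂, cos φ₁ sin φ₂ − sin φ₁ cos φ₂ cos Δλ) = 95.58°
Final bearing θ₂ = (initial bearing from the destination back to the start) + 180° = 103.74°
Δθ = θ₂ − θ₁ = +8.2°

+8.2°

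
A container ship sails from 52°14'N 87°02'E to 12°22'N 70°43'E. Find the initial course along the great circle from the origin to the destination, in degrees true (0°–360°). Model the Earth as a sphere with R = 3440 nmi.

204.2°

N = sin Δλ·cos φ₂ = -0.2744;  D = cos φ₁ sin φ₂ − sin φ₁ cos φ₂ cos Δλ = -0.6099
initial course = atan2(N, D) = 204.23°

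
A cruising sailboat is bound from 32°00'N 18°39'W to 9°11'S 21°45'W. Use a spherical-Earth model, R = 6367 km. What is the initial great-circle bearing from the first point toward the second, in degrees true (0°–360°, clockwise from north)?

184.6°

θ = atan2( sin Δλ·cos φ₂ ,  cos φ₁ sin φ₂ − sin φ₁ cos φ₂ cos Δλ )
  = atan2(-0.0534, -0.6577) = 184.64°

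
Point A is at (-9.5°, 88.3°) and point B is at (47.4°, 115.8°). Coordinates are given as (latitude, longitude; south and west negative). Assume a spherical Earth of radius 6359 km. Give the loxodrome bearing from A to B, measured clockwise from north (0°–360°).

23.4°

Δψ = ln[tan(π/4+φ₂/2)/tan(π/4+φ₁/2)] = +1.1085
Δλ = +0.4800 rad (taken the short way round)
course = atan2(Δλ, Δψ) = 23.41°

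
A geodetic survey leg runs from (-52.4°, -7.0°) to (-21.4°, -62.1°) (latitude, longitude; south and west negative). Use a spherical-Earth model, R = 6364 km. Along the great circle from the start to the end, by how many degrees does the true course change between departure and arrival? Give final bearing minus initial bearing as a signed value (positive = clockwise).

At departure: θ₁ = atan2(sin Δλ cos φ₂, cos φ₁ sin φ₂ − sin φ₁ cos φ₂ cos Δλ) = 284.64°
At arrival: θ₂ = atan2(sin Δλ cos φ₁, −cos φ₂ sin φ₁ + sin φ₂ cos φ₁ cos Δλ) = 320.65°
Δθ = θ₂ − θ₁ = +36.0°

+36.0°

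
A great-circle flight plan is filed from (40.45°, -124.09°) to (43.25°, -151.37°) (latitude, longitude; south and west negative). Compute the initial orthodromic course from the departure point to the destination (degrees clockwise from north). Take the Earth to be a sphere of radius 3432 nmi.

θ = atan2( sin Δλ·cos φ₂ ,  cos φ₁ sin φ₂ − sin φ₁ cos φ₂ cos Δλ )
  = atan2(-0.3338, +0.1014) = 286.90°

286.9°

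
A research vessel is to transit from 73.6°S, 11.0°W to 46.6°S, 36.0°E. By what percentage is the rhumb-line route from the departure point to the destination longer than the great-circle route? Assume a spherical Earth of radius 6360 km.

2.2%

Great circle: σ = 0.5929 rad → d_gc = Rσ = 3770.9 km
Rhumb: Δφ = +0.4712, Δλ = +0.8203, Δψ = +1.0158, q = Δφ/Δψ = 0.4639 → d_rh = R√(Δφ²+q²Δλ²) = 3852.3 km
Excess = (3852.3 − 3770.9) / 3770.9 = 81.4 / 3770.9 = 2.16% ≈ 2.2%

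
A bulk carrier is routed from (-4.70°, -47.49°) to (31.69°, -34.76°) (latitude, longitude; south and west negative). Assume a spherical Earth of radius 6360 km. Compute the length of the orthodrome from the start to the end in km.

4258 km

Haversine: a = sin²(Δφ/2)+cos φ₁ cos φ₂ sin²(Δλ/2) = 0.10792;  σ = 2·atan2(√a,√(1−a))
σ = 38.358° → d = Rσ = 6360·0.66947 = 4258 km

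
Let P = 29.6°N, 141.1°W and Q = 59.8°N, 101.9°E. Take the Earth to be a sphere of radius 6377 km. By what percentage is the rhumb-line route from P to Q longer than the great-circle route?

11.6%

Great circle: σ = 1.3404 rad → d_gc = Rσ = 8547.9 km
Rhumb: Δφ = +0.5271, Δλ = -2.0420, Δψ = +0.7687, q = Δφ/Δψ = 0.6857 → d_rh = R√(Δφ²+q²Δλ²) = 9540.4 km
Excess = (9540.4 − 8547.9) / 8547.9 = 992.5 / 8547.9 = 11.61% ≈ 11.6%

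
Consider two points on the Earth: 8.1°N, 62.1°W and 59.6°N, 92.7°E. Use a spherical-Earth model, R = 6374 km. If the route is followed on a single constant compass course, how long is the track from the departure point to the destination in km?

14509 km

Δψ = ln[tan(π/4+φ₂/2)/tan(π/4+φ₁/2)] = +1.1612;  Δφ = +0.8988 rad,  Δλ = +2.7018 rad
q = Δφ/Δψ = 0.7740
d = R·√(Δφ² + q²Δλ²) = 6374·2.27627 = 14509 km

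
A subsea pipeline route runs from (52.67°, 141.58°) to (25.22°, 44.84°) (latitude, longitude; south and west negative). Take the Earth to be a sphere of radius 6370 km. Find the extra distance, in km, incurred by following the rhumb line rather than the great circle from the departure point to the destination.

Great circle: cos σ = sin φ₁ sin φ₂ + cos φ₁ cos φ₂ cos Δλ,  σ = 1.2928 rad → d_gc = 8235.2 km
Rhumb line: Δψ = -0.6302, q = Δφ/Δψ = 0.7602, d_rh = R√(Δφ²+q²Δλ²) = 8727.6 km
Excess = 8727.6 − 8235.2 = 492.4 ≈ 492 km

492 km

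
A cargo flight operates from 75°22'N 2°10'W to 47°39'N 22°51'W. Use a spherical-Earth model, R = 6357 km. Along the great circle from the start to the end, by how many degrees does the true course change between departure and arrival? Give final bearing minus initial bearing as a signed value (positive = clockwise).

-18.8°

Initial bearing θ₁ = atan2(sin Δλ cos φ₂, cos φ₁ sin φ₂ − sin φ₁ cos φ₂ cos Δλ) = 209.35°
Final bearing θ₂ = (initial bearing from the destination back to the start) + 180° = 190.59°
Δθ = θ₂ − θ₁ = -18.8°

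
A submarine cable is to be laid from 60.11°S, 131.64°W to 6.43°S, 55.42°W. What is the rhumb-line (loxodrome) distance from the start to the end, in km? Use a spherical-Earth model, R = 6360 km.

8862 km

Rhumb course C = atan2(Δλ, Δψ) with Δψ = ln[tan(π/4+φ₂/2)/tan(π/4+φ₁/2)] = +1.2083, Δλ = +1.3303 → C = 47.75°
d = R·|Δφ| / |cos C| = 6360·0.93689 / 0.67236 = 8862 km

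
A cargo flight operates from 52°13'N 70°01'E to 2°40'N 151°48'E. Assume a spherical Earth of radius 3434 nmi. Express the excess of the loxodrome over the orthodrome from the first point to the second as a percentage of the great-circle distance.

2.5%

Great circle: σ = 1.4462 rad → d_gc = Rσ = 4966.4 nmi
Rhumb: Δφ = -0.8648, Δλ = +1.4274, Δψ = -1.0258, q = Δφ/Δψ = 0.8431 → d_rh = R√(Δφ²+q²Δλ²) = 5089.0 nmi
Excess = (5089.0 − 4966.4) / 4966.4 = 122.6 / 4966.4 = 2.47% ≈ 2.5%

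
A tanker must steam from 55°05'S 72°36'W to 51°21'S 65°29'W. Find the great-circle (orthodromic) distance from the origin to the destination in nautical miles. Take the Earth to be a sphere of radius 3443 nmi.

340 nmi

Haversine: a = sin²(Δφ/2)+cos φ₁ cos φ₂ sin²(Δλ/2) = 0.00244;  σ = 2·atan2(√a,√(1−a))
σ = 5.661° → d = Rσ = 3443·0.09879 = 340 nmi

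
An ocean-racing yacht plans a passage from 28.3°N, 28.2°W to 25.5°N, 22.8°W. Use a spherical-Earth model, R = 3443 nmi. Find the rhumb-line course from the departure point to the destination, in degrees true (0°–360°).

120.2°

Meridional parts: M(φ₁)=+0.5153, M(φ₂)=+0.4605 → ΔM = -0.0548;  Δλ = +0.0942 rad
tan C = Δλ / ΔM = -1.7196 → C = 120.18°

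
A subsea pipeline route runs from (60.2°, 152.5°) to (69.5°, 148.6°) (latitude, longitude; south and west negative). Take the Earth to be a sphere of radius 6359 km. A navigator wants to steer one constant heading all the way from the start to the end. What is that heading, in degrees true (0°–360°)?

350.0°

Meridional parts: M(φ₁)=+1.3240, M(φ₂)=+1.7102 → ΔM = +0.3862;  Δλ = -0.0681 rad
tan C = Δλ / ΔM = -0.1762 → C = 350.01°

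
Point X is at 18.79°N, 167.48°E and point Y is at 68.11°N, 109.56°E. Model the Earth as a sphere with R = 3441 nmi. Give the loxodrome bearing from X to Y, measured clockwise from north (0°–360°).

322.3°

Δψ = ln[tan(π/4+φ₂/2)/tan(π/4+φ₁/2)] = +1.3091
Δλ = -1.0109 rad (taken the short way round)
course = atan2(Δλ, Δψ) = 322.32°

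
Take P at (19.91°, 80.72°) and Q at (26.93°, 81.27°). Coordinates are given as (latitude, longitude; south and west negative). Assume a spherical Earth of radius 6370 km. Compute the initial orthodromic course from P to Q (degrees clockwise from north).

4.0°

N = sin Δλ·cos φ₂ = +0.0086;  D = cos φ₁ sin φ₂ − sin φ₁ cos φ₂ cos Δλ = +0.1222
initial course = atan2(N, D) = 4.01°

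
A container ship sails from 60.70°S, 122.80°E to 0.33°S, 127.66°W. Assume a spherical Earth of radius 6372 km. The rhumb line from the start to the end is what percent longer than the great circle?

Great circle: σ = 1.7301 rad → d_gc = Rσ = 11024.4 km
Rhumb: Δφ = +1.0537, Δλ = +1.9118, Δψ = +1.3359, q = Δφ/Δψ = 0.7887 → d_rh = R√(Δφ²+q²Δλ²) = 11721.7 km
Excess = (11721.7 − 11024.4) / 11024.4 = 697.3 / 11024.4 = 6.33% ≈ 6.3%

6.3%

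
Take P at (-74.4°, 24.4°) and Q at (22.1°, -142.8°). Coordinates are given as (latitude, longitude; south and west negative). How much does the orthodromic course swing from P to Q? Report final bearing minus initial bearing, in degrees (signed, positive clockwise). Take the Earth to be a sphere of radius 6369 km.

+160.8°

At departure: θ₁ = atan2(sin Δλ cos φ₂, cos φ₁ sin φ₂ − sin φ₁ cos φ₂ cos Δλ) = 194.94°
At arrival: θ₂ = atan2(sin Δλ cos φ₁, −cos φ₂ sin φ₁ + sin φ₂ cos φ₁ cos Δλ) = 355.71°
Δθ = θ₂ − θ₁ = +160.8°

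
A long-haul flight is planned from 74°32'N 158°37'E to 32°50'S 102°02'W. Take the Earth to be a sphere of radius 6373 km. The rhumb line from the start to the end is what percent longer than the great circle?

Great circle: σ = 2.1639 rad → d_gc = Rσ = 13790.8 km
Rhumb: Δφ = -1.8739, Δλ = +1.7340, Δψ = -2.6039, q = Δφ/Δψ = 0.7197 → d_rh = R√(Δφ²+q²Δλ²) = 14348.1 km
Excess = (14348.1 − 13790.8) / 13790.8 = 557.3 / 13790.8 = 4.04% ≈ 4.0%

4.0%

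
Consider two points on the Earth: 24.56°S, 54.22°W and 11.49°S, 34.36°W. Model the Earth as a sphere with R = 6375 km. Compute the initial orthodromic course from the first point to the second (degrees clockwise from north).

N = sin Δλ·cos φ₂ = +0.3329;  D = cos φ₁ sin φ₂ − sin φ₁ cos φ₂ cos Δλ = +0.2019
initial course = atan2(N, D) = 58.76°

58.8°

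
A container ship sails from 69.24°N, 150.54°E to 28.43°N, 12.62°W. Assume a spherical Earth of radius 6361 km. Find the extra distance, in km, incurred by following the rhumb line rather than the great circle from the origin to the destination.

Great circle: cos σ = sin φ₁ sin φ₂ + cos φ₁ cos φ₂ cos Δλ,  σ = 1.4234 rad → d_gc = 9054.4 km
Rhumb line: Δψ = -1.1794, q = Δφ/Δψ = 0.6039, d_rh = R√(Δφ²+q²Δλ²) = 11840.6 km
Excess = 11840.6 − 9054.4 = 2786.2 ≈ 2786 km

2786 km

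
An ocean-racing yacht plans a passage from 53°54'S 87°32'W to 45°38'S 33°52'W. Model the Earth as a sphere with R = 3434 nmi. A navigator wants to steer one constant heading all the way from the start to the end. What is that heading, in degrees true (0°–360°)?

Meridional parts: M(φ₁)=-1.1212, M(φ₂)=-0.8971 → ΔM = +0.2241;  Δλ = +0.9367 rad
tan C = Δλ / ΔM = +4.1793 → C = 76.54°

76.5°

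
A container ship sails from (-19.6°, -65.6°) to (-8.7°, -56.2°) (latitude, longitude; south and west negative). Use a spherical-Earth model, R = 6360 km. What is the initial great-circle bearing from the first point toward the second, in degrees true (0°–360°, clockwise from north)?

N = sin Δλ·cos φ₂ = +0.1614;  D = cos φ₁ sin φ₂ − sin φ₁ cos φ₂ cos Δλ = +0.1846
initial course = atan2(N, D) = 41.17°

41.2°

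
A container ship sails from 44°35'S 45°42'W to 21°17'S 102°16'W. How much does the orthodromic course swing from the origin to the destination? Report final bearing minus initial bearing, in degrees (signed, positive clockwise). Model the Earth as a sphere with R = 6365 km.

+33.3°

At departure: θ₁ = atan2(sin Δλ cos φ₂, cos φ₁ sin φ₂ − sin φ₁ cos φ₂ cos Δλ) = 277.46°
At arrival: θ₂ = atan2(sin Δλ cos φ₁, −cos φ₂ sin φ₁ + sin φ₂ cos φ₁ cos Δλ) = 310.72°
Δθ = θ₂ − θ₁ = +33.3°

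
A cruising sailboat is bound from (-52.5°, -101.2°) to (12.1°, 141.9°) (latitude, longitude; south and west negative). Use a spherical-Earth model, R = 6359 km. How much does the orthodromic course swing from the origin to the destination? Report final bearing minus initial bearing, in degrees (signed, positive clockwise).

+67.3°

Initial bearing θ₁ = atan2(sin Δλ cos φ₂, cos φ₁ sin φ₂ − sin φ₁ cos φ₂ cos Δλ) = 255.63°
Final bearing θ₂ = (initial bearing from the destination back to the start) + 180° = 322.91°
Δθ = θ₂ − θ₁ = +67.3°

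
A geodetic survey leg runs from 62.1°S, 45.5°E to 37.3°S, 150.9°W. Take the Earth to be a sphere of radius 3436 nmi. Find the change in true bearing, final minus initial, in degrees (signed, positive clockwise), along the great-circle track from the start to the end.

-159.1°

Initial bearing θ₁ = atan2(sin Δλ cos φ₂, cos φ₁ sin φ₂ − sin φ₁ cos φ₂ cos Δλ) = 166.81°
Final bearing θ₂ = (initial bearing from the destination back to the start) + 180° = 7.72°
Δθ = θ₂ − θ₁ = -159.1°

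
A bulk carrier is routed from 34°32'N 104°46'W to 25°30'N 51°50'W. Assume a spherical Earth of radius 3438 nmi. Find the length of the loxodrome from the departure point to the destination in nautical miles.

2798 nmi

Δψ = ln[tan(π/4+φ₂/2)/tan(π/4+φ₁/2)] = -0.1824;  Δφ = -0.1577 rad,  Δλ = +0.9239 rad
q = Δφ/Δψ = 0.8644
d = R·√(Δφ² + q²Δλ²) = 3438·0.81398 = 2798 nmi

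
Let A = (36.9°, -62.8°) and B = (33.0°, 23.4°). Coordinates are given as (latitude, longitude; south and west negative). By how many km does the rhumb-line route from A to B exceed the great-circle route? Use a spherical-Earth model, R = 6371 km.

282 km

Great circle: cos σ = sin φ₁ sin φ₂ + cos φ₁ cos φ₂ cos Δλ,  σ = 1.1902 rad → d_gc = 7582.9 km
Rhumb line: Δψ = -0.0831, q = Δφ/Δψ = 0.8193, d_rh = R√(Δφ²+q²Δλ²) = 7865.3 km
Excess = 7865.3 − 7582.9 = 282.4 ≈ 282 km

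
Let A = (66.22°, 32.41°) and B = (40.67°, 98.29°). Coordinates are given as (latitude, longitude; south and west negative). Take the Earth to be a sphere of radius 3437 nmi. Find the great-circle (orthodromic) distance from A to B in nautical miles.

cos σ = sin φ₁ sin φ₂ + cos φ₁ cos φ₂ cos Δλ
      = sin(66.22°)sin(40.67°) + cos(66.22°)cos(40.67°)cos(65.88°) = 0.7214
σ = 43.834° → d = Rσ = 3437·0.76504 = 2629 nmi

2629 nmi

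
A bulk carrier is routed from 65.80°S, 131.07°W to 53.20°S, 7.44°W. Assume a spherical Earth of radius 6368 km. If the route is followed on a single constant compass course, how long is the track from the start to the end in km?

Δψ = ln[tan(π/4+φ₂/2)/tan(π/4+φ₁/2)] = +0.4394;  Δφ = +0.2199 rad,  Δλ = +2.1578 rad
q = Δφ/Δψ = 0.5005
d = R·√(Δφ² + q²Δλ²) = 6368·1.10219 = 7019 km

7019 km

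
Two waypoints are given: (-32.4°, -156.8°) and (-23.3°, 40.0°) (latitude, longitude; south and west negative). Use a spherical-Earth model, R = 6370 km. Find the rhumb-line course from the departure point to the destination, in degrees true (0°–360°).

273.6°

Meridional parts: M(φ₁)=-0.5983, M(φ₂)=-0.4184 → ΔM = +0.1799;  Δλ = -2.8484 rad
tan C = Δλ / ΔM = -15.8308 → C = 273.61°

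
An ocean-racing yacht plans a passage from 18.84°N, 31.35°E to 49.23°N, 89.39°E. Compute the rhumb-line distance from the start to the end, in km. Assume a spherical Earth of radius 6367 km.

Rhumb course C = atan2(Δλ, Δψ) with Δψ = ln[tan(π/4+φ₂/2)/tan(π/4+φ₁/2)] = +0.6550, Δλ = +1.0130 → C = 57.11°
d = R·|Δφ| / |cos C| = 6367·0.53041 / 0.54300 = 6219 km

6219 km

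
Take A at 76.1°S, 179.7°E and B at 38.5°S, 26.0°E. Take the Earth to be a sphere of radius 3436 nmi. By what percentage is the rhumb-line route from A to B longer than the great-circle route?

28.4%

Great circle: σ = 1.1199 rad → d_gc = Rσ = 3848.1 nmi
Rhumb: Δφ = +0.6562, Δλ = -2.6826, Δψ = +1.3755, q = Δφ/Δψ = 0.4771 → d_rh = R√(Δφ²+q²Δλ²) = 4942.0 nmi
Excess = (4942.0 − 3848.1) / 3848.1 = 1093.9 / 3848.1 = 28.43% ≈ 28.4%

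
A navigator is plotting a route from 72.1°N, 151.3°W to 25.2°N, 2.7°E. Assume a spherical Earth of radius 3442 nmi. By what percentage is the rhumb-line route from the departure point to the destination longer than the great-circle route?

25.7%

Great circle: σ = 1.4150 rad → d_gc = Rσ = 4870.3 nmi
Rhumb: Δφ = -0.8186, Δλ = +2.6878, Δψ = -1.3937, q = Δφ/Δψ = 0.5873 → d_rh = R√(Δφ²+q²Δλ²) = 6120.8 nmi
Excess = (6120.8 − 4870.3) / 4870.3 = 1250.5 / 4870.3 = 25.68% ≈ 25.7%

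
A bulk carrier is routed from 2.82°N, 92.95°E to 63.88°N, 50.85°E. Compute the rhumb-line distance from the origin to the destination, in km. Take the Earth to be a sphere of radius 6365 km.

7647 km

Rhumb course C = atan2(Δλ, Δψ) with Δψ = ln[tan(π/4+φ₂/2)/tan(π/4+φ₁/2)] = +1.4119, Δλ = -0.7348 → C = 332.51°
d = R·|Δφ| / |cos C| = 6365·1.06570 / 0.88706 = 7647 km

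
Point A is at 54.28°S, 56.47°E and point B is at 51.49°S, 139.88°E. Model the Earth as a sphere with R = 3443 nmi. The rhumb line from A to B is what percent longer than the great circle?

Great circle: σ = 0.8271 rad → d_gc = Rσ = 2847.7 nmi
Rhumb: Δφ = +0.0487, Δλ = +1.4558, Δψ = +0.0807, q = Δφ/Δψ = 0.6031 → d_rh = R√(Δφ²+q²Δλ²) = 3027.8 nmi
Excess = (3027.8 − 2847.7) / 2847.7 = 180.1 / 2847.7 = 6.32% ≈ 6.3%

6.3%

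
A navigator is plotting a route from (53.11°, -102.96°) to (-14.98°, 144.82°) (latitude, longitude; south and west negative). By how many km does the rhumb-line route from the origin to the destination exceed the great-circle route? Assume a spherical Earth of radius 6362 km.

446 km

Great circle: cos σ = sin φ₁ sin φ₂ + cos φ₁ cos φ₂ cos Δλ,  σ = 2.0109 rad → d_gc = 12793.3 km
Rhumb line: Δψ = -1.3625, q = Δφ/Δψ = 0.8722, d_rh = R√(Δφ²+q²Δλ²) = 13239.4 km
Excess = 13239.4 − 12793.3 = 446.1 ≈ 446 km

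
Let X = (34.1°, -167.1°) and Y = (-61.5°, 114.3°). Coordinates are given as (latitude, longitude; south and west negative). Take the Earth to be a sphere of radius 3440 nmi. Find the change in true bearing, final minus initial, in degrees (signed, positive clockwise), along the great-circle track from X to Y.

+32.2°

Initial bearing θ₁ = atan2(sin Δλ cos φ₂, cos φ₁ sin φ₂ − sin φ₁ cos φ₂ cos Δλ) = 210.93°
Final bearing θ₂ = (initial bearing from the destination back to the start) + 180° = 243.13°
Δθ = θ₂ − θ₁ = +32.2°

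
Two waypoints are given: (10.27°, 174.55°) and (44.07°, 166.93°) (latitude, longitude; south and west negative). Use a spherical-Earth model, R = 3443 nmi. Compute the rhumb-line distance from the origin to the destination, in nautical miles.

Δψ = ln[tan(π/4+φ₂/2)/tan(π/4+φ₁/2)] = +0.6784;  Δφ = +0.5899 rad,  Δλ = -0.1330 rad
q = Δφ/Δψ = 0.8696
d = R·√(Δφ² + q²Δλ²) = 3443·0.60115 = 2070 nmi

2070 nmi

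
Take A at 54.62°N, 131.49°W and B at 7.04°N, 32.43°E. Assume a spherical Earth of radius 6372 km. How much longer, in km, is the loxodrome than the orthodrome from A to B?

2764 km

Great circle: cos σ = sin φ₁ sin φ₂ + cos φ₁ cos φ₂ cos Δλ,  σ = 2.0401 rad → d_gc = 12999.2 km
Rhumb line: Δψ = -1.0195, q = Δφ/Δψ = 0.8145, d_rh = R√(Δφ²+q²Δλ²) = 15763.1 km
Excess = 15763.1 − 12999.2 = 2763.9 ≈ 2764 km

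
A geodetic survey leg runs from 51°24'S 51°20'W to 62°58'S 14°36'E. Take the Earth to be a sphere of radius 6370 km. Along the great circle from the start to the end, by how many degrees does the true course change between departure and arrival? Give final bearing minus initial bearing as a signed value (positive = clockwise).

At departure: θ₁ = atan2(sin Δλ cos φ₂, cos φ₁ sin φ₂ − sin φ₁ cos φ₂ cos Δλ) = 134.71°
At arrival: θ₂ = atan2(sin Δλ cos φ₁, −cos φ₂ sin φ₁ + sin φ₂ cos φ₁ cos Δλ) = 77.28°
Δθ = θ₂ − θ₁ = -57.4°

-57.4°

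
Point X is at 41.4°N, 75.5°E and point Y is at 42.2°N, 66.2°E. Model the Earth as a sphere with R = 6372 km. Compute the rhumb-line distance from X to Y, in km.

776 km

Δψ = ln[tan(π/4+φ₂/2)/tan(π/4+φ₁/2)] = +0.0187;  Δφ = +0.0140 rad,  Δλ = -0.1623 rad
q = Δφ/Δψ = 0.7455
d = R·√(Δφ² + q²Δλ²) = 6372·0.12180 = 776 km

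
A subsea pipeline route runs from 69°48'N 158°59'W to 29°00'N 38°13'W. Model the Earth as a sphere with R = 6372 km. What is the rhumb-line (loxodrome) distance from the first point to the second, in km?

9194 km

Δψ = ln[tan(π/4+φ₂/2)/tan(π/4+φ₁/2)] = -1.1960;  Δφ = -0.7121 rad,  Δλ = +2.1078 rad
q = Δφ/Δψ = 0.5954
d = R·√(Δφ² + q²Δλ²) = 6372·1.44291 = 9194 km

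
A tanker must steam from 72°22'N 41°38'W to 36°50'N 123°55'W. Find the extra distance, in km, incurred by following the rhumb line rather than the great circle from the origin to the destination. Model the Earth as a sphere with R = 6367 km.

374 km

Great circle: cos σ = sin φ₁ sin φ₂ + cos φ₁ cos φ₂ cos Δλ,  σ = 0.9224 rad → d_gc = 5873.2 km
Rhumb line: Δψ = -1.1713, q = Δφ/Δψ = 0.5295, d_rh = R√(Δφ²+q²Δλ²) = 6247.5 km
Excess = 6247.5 − 5873.2 = 374.3 ≈ 374 km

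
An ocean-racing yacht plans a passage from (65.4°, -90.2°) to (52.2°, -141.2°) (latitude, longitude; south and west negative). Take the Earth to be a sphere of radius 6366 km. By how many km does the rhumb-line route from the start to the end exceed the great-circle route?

Great circle: cos σ = sin φ₁ sin φ₂ + cos φ₁ cos φ₂ cos Δλ,  σ = 0.4970 rad → d_gc = 3164.1 km
Rhumb line: Δψ = -0.4513, q = Δφ/Δψ = 0.5105, d_rh = R√(Δφ²+q²Δλ²) = 3243.5 km
Excess = 3243.5 − 3164.1 = 79.4 ≈ 79 km

79 km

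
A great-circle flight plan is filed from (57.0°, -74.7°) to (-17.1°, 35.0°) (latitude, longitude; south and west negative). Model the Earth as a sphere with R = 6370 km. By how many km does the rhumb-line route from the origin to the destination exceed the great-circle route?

Great circle: cos σ = sin φ₁ sin φ₂ + cos φ₁ cos φ₂ cos Δλ,  σ = 2.0065 rad → d_gc = 12781.6 km
Rhumb line: Δψ = -1.5197, q = Δφ/Δψ = 0.8510, d_rh = R√(Δφ²+q²Δλ²) = 13251.5 km
Excess = 13251.5 − 12781.6 = 469.9 ≈ 470 km

470 km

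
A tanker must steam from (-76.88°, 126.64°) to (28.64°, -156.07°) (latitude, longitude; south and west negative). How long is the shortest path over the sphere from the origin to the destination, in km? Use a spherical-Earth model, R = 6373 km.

cos σ = sin φ₁ sin φ₂ + cos φ₁ cos φ₂ cos Δλ
      = sin(-76.88°)sin(28.64°) + cos(-76.88°)cos(28.64°)cos(77.29°) = -0.4230
σ = 115.022° → d = Rσ = 6373·2.00751 = 12794 km

12794 km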